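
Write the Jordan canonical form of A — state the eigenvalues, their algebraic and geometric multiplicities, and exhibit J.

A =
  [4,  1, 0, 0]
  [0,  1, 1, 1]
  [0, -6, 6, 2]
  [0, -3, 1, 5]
J_3(4) ⊕ J_1(4)

The characteristic polynomial is
  det(x·I − A) = x^4 - 16*x^3 + 96*x^2 - 256*x + 256 = (x - 4)^4

Eigenvalues and multiplicities (the geometric multiplicity of λ is n − rank(A − λI), which equals the number of Jordan blocks for λ):
  λ = 4: algebraic multiplicity = 4, geometric multiplicity = 2

Determining the block sizes for each eigenvalue:
  λ = 4: with am = 4 and gm = 2, the partition is not yet determined (e.g. several partitions of 4 into 2 parts exist). Let N = A − (4)·I. Computing rank(N^1) = 2, rank(N^2) = 1, rank(N^3) = 0; the number of blocks of size ≥ j is rank(N^{j−1}) − rank(N^j), giving [2, 1, 1]. So we have 1 block(s) of size 3, 1 block(s) of size 1 → block sizes [3, 1]

Assembling the blocks gives a Jordan form
J =
  [4, 1, 0, 0]
  [0, 4, 1, 0]
  [0, 0, 4, 0]
  [0, 0, 0, 4]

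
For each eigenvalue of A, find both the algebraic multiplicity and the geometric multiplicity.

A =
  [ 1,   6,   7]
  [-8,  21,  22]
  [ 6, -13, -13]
λ = 3: alg = 3, geom = 1

Step 1 — factor the characteristic polynomial to read off the algebraic multiplicities:
  χ_A(x) = (x - 3)^3

Step 2 — compute geometric multiplicities via the rank-nullity identity g(λ) = n − rank(A − λI):
  rank(A − (3)·I) = 2, so dim ker(A − (3)·I) = n − 2 = 1

Summary:
  λ = 3: algebraic multiplicity = 3, geometric multiplicity = 1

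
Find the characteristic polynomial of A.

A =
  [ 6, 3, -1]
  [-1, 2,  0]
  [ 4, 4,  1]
x^3 - 9*x^2 + 27*x - 27

Expanding det(x·I − A) (e.g. by cofactor expansion or by noting that A is similar to its Jordan form J, which has the same characteristic polynomial as A) gives
  χ_A(x) = x^3 - 9*x^2 + 27*x - 27
which factors as (x - 3)^3. The eigenvalues (with algebraic multiplicities) are λ = 3 with multiplicity 3.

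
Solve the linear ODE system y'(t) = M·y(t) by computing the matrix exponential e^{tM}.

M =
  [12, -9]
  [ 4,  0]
e^{tM} =
  [6*t*exp(6*t) + exp(6*t), -9*t*exp(6*t)]
  [4*t*exp(6*t), -6*t*exp(6*t) + exp(6*t)]

Strategy: write M = P · J · P⁻¹ where J is a Jordan canonical form, so e^{tM} = P · e^{tJ} · P⁻¹, and e^{tJ} can be computed block-by-block.

M has Jordan form
J =
  [6, 1]
  [0, 6]
(up to reordering of blocks).

Per-block formulas:
  For a 2×2 Jordan block J_2(6): exp(t · J_2(6)) = e^(6t)·(I + t·N), where N is the 2×2 nilpotent shift.

After assembling e^{tJ} and conjugating by P, we get:

e^{tM} =
  [6*t*exp(6*t) + exp(6*t), -9*t*exp(6*t)]
  [4*t*exp(6*t), -6*t*exp(6*t) + exp(6*t)]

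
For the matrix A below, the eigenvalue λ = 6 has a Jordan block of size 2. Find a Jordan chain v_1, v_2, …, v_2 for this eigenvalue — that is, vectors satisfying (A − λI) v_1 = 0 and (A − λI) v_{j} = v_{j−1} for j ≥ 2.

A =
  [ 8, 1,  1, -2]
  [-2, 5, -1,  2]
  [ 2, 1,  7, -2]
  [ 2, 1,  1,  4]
A Jordan chain for λ = 6 of length 2:
v_1 = (2, -2, 2, 2)ᵀ
v_2 = (1, 0, 0, 0)ᵀ

Let N = A − (6)·I. We want v_2 with N^2 v_2 = 0 but N^1 v_2 ≠ 0; then v_{j-1} := N · v_j for j = 2, …, 2.

Pick v_2 = (1, 0, 0, 0)ᵀ.
Then v_1 = N · v_2 = (2, -2, 2, 2)ᵀ.

Sanity check: (A − (6)·I) v_1 = (0, 0, 0, 0)ᵀ = 0. ✓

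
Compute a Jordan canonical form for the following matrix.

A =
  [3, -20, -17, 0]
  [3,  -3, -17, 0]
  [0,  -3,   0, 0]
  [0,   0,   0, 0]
J_3(0) ⊕ J_1(0)

The characteristic polynomial is
  det(x·I − A) = x^4

Eigenvalues and multiplicities (the geometric multiplicity of λ is n − rank(A − λI), which equals the number of Jordan blocks for λ):
  λ = 0: algebraic multiplicity = 4, geometric multiplicity = 2

Determining the block sizes for each eigenvalue:
  λ = 0: with am = 4 and gm = 2, the partition is not yet determined (e.g. several partitions of 4 into 2 parts exist). Let N = A − (0)·I. Computing rank(N^1) = 2, rank(N^2) = 1, rank(N^3) = 0; the number of blocks of size ≥ j is rank(N^{j−1}) − rank(N^j), giving [2, 1, 1]. So we have 1 block(s) of size 3, 1 block(s) of size 1 → block sizes [3, 1]

Assembling the blocks gives a Jordan form
J =
  [0, 1, 0, 0]
  [0, 0, 1, 0]
  [0, 0, 0, 0]
  [0, 0, 0, 0]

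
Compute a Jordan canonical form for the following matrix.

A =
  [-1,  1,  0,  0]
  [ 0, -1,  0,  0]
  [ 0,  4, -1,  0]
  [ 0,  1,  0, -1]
J_2(-1) ⊕ J_1(-1) ⊕ J_1(-1)

The characteristic polynomial is
  det(x·I − A) = x^4 + 4*x^3 + 6*x^2 + 4*x + 1 = (x + 1)^4

Eigenvalues and multiplicities (the geometric multiplicity of λ is n − rank(A − λI), which equals the number of Jordan blocks for λ):
  λ = -1: algebraic multiplicity = 4, geometric multiplicity = 3

Determining the block sizes for each eigenvalue:
  λ = -1: 3 blocks summing to 4 forces exactly one block of size 2 and the rest size 1 → block sizes [2, 1, 1]

Assembling the blocks gives a Jordan form
J =
  [-1,  1,  0,  0]
  [ 0, -1,  0,  0]
  [ 0,  0, -1,  0]
  [ 0,  0,  0, -1]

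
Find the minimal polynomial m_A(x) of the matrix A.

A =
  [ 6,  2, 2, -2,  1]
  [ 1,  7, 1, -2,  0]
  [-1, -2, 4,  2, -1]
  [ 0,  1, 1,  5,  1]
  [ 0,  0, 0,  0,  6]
x^5 - 28*x^4 + 313*x^3 - 1746*x^2 + 4860*x - 5400

The characteristic polynomial is χ_A(x) = (x - 6)^3*(x - 5)^2, so the eigenvalues are known. The minimal polynomial is
  m_A(x) = Π_λ (x − λ)^{k_λ}
where k_λ is the size of the *largest* Jordan block for λ (equivalently, the smallest k with (A − λI)^k v = 0 for every generalised eigenvector v of λ).

  λ = 5: largest Jordan block has size 2, contributing (x − 5)^2
  λ = 6: largest Jordan block has size 3, contributing (x − 6)^3

So m_A(x) = (x - 6)^3*(x - 5)^2 = x^5 - 28*x^4 + 313*x^3 - 1746*x^2 + 4860*x - 5400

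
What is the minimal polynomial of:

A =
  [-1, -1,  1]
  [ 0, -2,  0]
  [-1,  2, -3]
x^3 + 6*x^2 + 12*x + 8

The characteristic polynomial is χ_A(x) = (x + 2)^3, so the eigenvalues are known. The minimal polynomial is
  m_A(x) = Π_λ (x − λ)^{k_λ}
where k_λ is the size of the *largest* Jordan block for λ (equivalently, the smallest k with (A − λI)^k v = 0 for every generalised eigenvector v of λ).

  λ = -2: largest Jordan block has size 3, contributing (x + 2)^3

So m_A(x) = (x + 2)^3 = x^3 + 6*x^2 + 12*x + 8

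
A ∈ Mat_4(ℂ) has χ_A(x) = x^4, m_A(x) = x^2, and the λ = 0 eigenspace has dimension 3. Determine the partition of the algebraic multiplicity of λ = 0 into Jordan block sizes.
Block sizes for λ = 0: [2, 1, 1]

Step 1 — from the characteristic polynomial, algebraic multiplicity of λ = 0 is 4. From dim ker(A − (0)·I) = 3, there are exactly 3 Jordan blocks for λ = 0.
Step 2 — from the minimal polynomial, the factor (x − 0)^2 tells us the largest block for λ = 0 has size 2.
Step 3 — with total size 4, 3 blocks, and largest block 2, the block sizes (in nonincreasing order) are [2, 1, 1].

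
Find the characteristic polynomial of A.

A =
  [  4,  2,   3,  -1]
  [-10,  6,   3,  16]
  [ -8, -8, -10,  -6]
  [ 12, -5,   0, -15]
x^4 + 15*x^3 + 84*x^2 + 208*x + 192

Expanding det(x·I − A) (e.g. by cofactor expansion or by noting that A is similar to its Jordan form J, which has the same characteristic polynomial as A) gives
  χ_A(x) = x^4 + 15*x^3 + 84*x^2 + 208*x + 192
which factors as (x + 3)*(x + 4)^3. The eigenvalues (with algebraic multiplicities) are λ = -4 with multiplicity 3, λ = -3 with multiplicity 1.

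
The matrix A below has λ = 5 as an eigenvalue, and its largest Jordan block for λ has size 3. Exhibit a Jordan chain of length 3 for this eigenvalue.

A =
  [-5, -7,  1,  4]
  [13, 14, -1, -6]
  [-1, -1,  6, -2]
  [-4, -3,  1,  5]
A Jordan chain for λ = 5 of length 3:
v_1 = (-8, 12, 4, 0)ᵀ
v_2 = (-10, 13, -1, -4)ᵀ
v_3 = (1, 0, 0, 0)ᵀ

Let N = A − (5)·I. We want v_3 with N^3 v_3 = 0 but N^2 v_3 ≠ 0; then v_{j-1} := N · v_j for j = 3, …, 2.

Pick v_3 = (1, 0, 0, 0)ᵀ.
Then v_2 = N · v_3 = (-10, 13, -1, -4)ᵀ.
Then v_1 = N · v_2 = (-8, 12, 4, 0)ᵀ.

Sanity check: (A − (5)·I) v_1 = (0, 0, 0, 0)ᵀ = 0. ✓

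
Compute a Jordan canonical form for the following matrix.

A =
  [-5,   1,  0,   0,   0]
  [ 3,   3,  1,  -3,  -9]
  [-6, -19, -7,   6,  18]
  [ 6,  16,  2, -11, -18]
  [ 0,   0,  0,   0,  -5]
J_3(-5) ⊕ J_1(-5) ⊕ J_1(-5)

The characteristic polynomial is
  det(x·I − A) = x^5 + 25*x^4 + 250*x^3 + 1250*x^2 + 3125*x + 3125 = (x + 5)^5

Eigenvalues and multiplicities (the geometric multiplicity of λ is n − rank(A − λI), which equals the number of Jordan blocks for λ):
  λ = -5: algebraic multiplicity = 5, geometric multiplicity = 3

Determining the block sizes for each eigenvalue:
  λ = -5: with am = 5 and gm = 3, the partition is not yet determined (e.g. several partitions of 5 into 3 parts exist). Let N = A − (-5)·I. Computing rank(N^1) = 2, rank(N^2) = 1, rank(N^3) = 0; the number of blocks of size ≥ j is rank(N^{j−1}) − rank(N^j), giving [3, 1, 1]. So we have 1 block(s) of size 3, 2 block(s) of size 1 → block sizes [3, 1, 1]

Assembling the blocks gives a Jordan form
J =
  [-5,  1,  0,  0,  0]
  [ 0, -5,  1,  0,  0]
  [ 0,  0, -5,  0,  0]
  [ 0,  0,  0, -5,  0]
  [ 0,  0,  0,  0, -5]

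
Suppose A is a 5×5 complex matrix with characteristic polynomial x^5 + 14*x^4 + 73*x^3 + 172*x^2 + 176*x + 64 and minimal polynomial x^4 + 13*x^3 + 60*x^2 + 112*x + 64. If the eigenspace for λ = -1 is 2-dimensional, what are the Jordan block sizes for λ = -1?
Block sizes for λ = -1: [1, 1]

Step 1 — from the characteristic polynomial, algebraic multiplicity of λ = -1 is 2. From dim ker(A − (-1)·I) = 2, there are exactly 2 Jordan blocks for λ = -1.
Step 2 — from the minimal polynomial, the factor (x + 1) tells us the largest block for λ = -1 has size 1.
Step 3 — with total size 2, 2 blocks, and largest block 1, the block sizes (in nonincreasing order) are [1, 1].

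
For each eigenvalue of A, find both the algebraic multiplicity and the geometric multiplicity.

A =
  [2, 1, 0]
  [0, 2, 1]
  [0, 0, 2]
λ = 2: alg = 3, geom = 1

Step 1 — factor the characteristic polynomial to read off the algebraic multiplicities:
  χ_A(x) = (x - 2)^3

Step 2 — compute geometric multiplicities via the rank-nullity identity g(λ) = n − rank(A − λI):
  rank(A − (2)·I) = 2, so dim ker(A − (2)·I) = n − 2 = 1

Summary:
  λ = 2: algebraic multiplicity = 3, geometric multiplicity = 1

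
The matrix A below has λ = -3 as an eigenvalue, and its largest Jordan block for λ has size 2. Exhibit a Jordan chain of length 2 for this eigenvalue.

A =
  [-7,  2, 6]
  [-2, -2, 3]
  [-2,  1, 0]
A Jordan chain for λ = -3 of length 2:
v_1 = (-4, -2, -2)ᵀ
v_2 = (1, 0, 0)ᵀ

Let N = A − (-3)·I. We want v_2 with N^2 v_2 = 0 but N^1 v_2 ≠ 0; then v_{j-1} := N · v_j for j = 2, …, 2.

Pick v_2 = (1, 0, 0)ᵀ.
Then v_1 = N · v_2 = (-4, -2, -2)ᵀ.

Sanity check: (A − (-3)·I) v_1 = (0, 0, 0)ᵀ = 0. ✓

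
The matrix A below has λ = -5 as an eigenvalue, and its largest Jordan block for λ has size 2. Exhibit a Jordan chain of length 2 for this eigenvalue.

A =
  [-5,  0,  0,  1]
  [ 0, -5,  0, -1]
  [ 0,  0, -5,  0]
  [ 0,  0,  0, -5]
A Jordan chain for λ = -5 of length 2:
v_1 = (1, -1, 0, 0)ᵀ
v_2 = (0, 0, 0, 1)ᵀ

Let N = A − (-5)·I. We want v_2 with N^2 v_2 = 0 but N^1 v_2 ≠ 0; then v_{j-1} := N · v_j for j = 2, …, 2.

Pick v_2 = (0, 0, 0, 1)ᵀ.
Then v_1 = N · v_2 = (1, -1, 0, 0)ᵀ.

Sanity check: (A − (-5)·I) v_1 = (0, 0, 0, 0)ᵀ = 0. ✓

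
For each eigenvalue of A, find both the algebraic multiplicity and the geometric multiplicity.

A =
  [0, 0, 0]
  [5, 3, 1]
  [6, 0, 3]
λ = 0: alg = 1, geom = 1; λ = 3: alg = 2, geom = 1

Step 1 — factor the characteristic polynomial to read off the algebraic multiplicities:
  χ_A(x) = x*(x - 3)^2

Step 2 — compute geometric multiplicities via the rank-nullity identity g(λ) = n − rank(A − λI):
  rank(A − (0)·I) = 2, so dim ker(A − (0)·I) = n − 2 = 1
  rank(A − (3)·I) = 2, so dim ker(A − (3)·I) = n − 2 = 1

Summary:
  λ = 0: algebraic multiplicity = 1, geometric multiplicity = 1
  λ = 3: algebraic multiplicity = 2, geometric multiplicity = 1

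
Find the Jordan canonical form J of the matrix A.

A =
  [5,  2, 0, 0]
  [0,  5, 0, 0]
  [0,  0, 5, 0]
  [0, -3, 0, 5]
J_2(5) ⊕ J_1(5) ⊕ J_1(5)

The characteristic polynomial is
  det(x·I − A) = x^4 - 20*x^3 + 150*x^2 - 500*x + 625 = (x - 5)^4

Eigenvalues and multiplicities (the geometric multiplicity of λ is n − rank(A − λI), which equals the number of Jordan blocks for λ):
  λ = 5: algebraic multiplicity = 4, geometric multiplicity = 3

Determining the block sizes for each eigenvalue:
  λ = 5: 3 blocks summing to 4 forces exactly one block of size 2 and the rest size 1 → block sizes [2, 1, 1]

Assembling the blocks gives a Jordan form
J =
  [5, 1, 0, 0]
  [0, 5, 0, 0]
  [0, 0, 5, 0]
  [0, 0, 0, 5]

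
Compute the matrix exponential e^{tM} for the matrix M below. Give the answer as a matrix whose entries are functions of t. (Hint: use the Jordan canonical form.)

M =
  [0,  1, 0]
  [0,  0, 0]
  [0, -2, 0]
e^{tM} =
  [1, t, 0]
  [0, 1, 0]
  [0, -2*t, 1]

Strategy: write M = P · J · P⁻¹ where J is a Jordan canonical form, so e^{tM} = P · e^{tJ} · P⁻¹, and e^{tJ} can be computed block-by-block.

M has Jordan form
J =
  [0, 1, 0]
  [0, 0, 0]
  [0, 0, 0]
(up to reordering of blocks).

Per-block formulas:
  For a 1×1 block at λ = 0: exp(t · [0]) = [e^(0t)].
  For a 2×2 Jordan block J_2(0): exp(t · J_2(0)) = e^(0t)·(I + t·N), where N is the 2×2 nilpotent shift.

After assembling e^{tJ} and conjugating by P, we get:

e^{tM} =
  [1, t, 0]
  [0, 1, 0]
  [0, -2*t, 1]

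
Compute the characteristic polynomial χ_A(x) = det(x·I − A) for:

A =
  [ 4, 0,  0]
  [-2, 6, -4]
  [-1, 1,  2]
x^3 - 12*x^2 + 48*x - 64

Expanding det(x·I − A) (e.g. by cofactor expansion or by noting that A is similar to its Jordan form J, which has the same characteristic polynomial as A) gives
  χ_A(x) = x^3 - 12*x^2 + 48*x - 64
which factors as (x - 4)^3. The eigenvalues (with algebraic multiplicities) are λ = 4 with multiplicity 3.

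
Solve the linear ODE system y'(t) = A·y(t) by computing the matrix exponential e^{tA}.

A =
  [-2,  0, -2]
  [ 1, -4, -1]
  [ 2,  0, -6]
e^{tA} =
  [2*t*exp(-4*t) + exp(-4*t), 0, -2*t*exp(-4*t)]
  [t*exp(-4*t), exp(-4*t), -t*exp(-4*t)]
  [2*t*exp(-4*t), 0, -2*t*exp(-4*t) + exp(-4*t)]

Strategy: write A = P · J · P⁻¹ where J is a Jordan canonical form, so e^{tA} = P · e^{tJ} · P⁻¹, and e^{tJ} can be computed block-by-block.

A has Jordan form
J =
  [-4,  1,  0]
  [ 0, -4,  0]
  [ 0,  0, -4]
(up to reordering of blocks).

Per-block formulas:
  For a 2×2 Jordan block J_2(-4): exp(t · J_2(-4)) = e^(-4t)·(I + t·N), where N is the 2×2 nilpotent shift.
  For a 1×1 block at λ = -4: exp(t · [-4]) = [e^(-4t)].

After assembling e^{tJ} and conjugating by P, we get:

e^{tA} =
  [2*t*exp(-4*t) + exp(-4*t), 0, -2*t*exp(-4*t)]
  [t*exp(-4*t), exp(-4*t), -t*exp(-4*t)]
  [2*t*exp(-4*t), 0, -2*t*exp(-4*t) + exp(-4*t)]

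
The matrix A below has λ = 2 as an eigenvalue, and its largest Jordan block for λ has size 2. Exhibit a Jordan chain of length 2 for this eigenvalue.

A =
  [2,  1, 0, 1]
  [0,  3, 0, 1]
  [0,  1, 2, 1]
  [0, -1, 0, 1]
A Jordan chain for λ = 2 of length 2:
v_1 = (1, 1, 1, -1)ᵀ
v_2 = (0, 1, 0, 0)ᵀ

Let N = A − (2)·I. We want v_2 with N^2 v_2 = 0 but N^1 v_2 ≠ 0; then v_{j-1} := N · v_j for j = 2, …, 2.

Pick v_2 = (0, 1, 0, 0)ᵀ.
Then v_1 = N · v_2 = (1, 1, 1, -1)ᵀ.

Sanity check: (A − (2)·I) v_1 = (0, 0, 0, 0)ᵀ = 0. ✓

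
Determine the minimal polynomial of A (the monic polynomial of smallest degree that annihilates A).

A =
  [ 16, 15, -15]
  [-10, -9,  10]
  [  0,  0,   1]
x^2 - 7*x + 6

The characteristic polynomial is χ_A(x) = (x - 6)*(x - 1)^2, so the eigenvalues are known. The minimal polynomial is
  m_A(x) = Π_λ (x − λ)^{k_λ}
where k_λ is the size of the *largest* Jordan block for λ (equivalently, the smallest k with (A − λI)^k v = 0 for every generalised eigenvector v of λ).

  λ = 1: largest Jordan block has size 1, contributing (x − 1)
  λ = 6: largest Jordan block has size 1, contributing (x − 6)

So m_A(x) = (x - 6)*(x - 1) = x^2 - 7*x + 6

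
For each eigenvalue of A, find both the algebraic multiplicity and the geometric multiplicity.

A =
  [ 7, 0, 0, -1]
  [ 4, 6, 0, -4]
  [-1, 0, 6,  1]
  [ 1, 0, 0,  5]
λ = 6: alg = 4, geom = 3

Step 1 — factor the characteristic polynomial to read off the algebraic multiplicities:
  χ_A(x) = (x - 6)^4

Step 2 — compute geometric multiplicities via the rank-nullity identity g(λ) = n − rank(A − λI):
  rank(A − (6)·I) = 1, so dim ker(A − (6)·I) = n − 1 = 3

Summary:
  λ = 6: algebraic multiplicity = 4, geometric multiplicity = 3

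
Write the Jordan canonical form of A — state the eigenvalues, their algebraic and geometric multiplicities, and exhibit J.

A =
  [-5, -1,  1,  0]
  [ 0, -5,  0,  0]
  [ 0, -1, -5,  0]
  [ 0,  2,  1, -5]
J_3(-5) ⊕ J_1(-5)

The characteristic polynomial is
  det(x·I − A) = x^4 + 20*x^3 + 150*x^2 + 500*x + 625 = (x + 5)^4

Eigenvalues and multiplicities (the geometric multiplicity of λ is n − rank(A − λI), which equals the number of Jordan blocks for λ):
  λ = -5: algebraic multiplicity = 4, geometric multiplicity = 2

Determining the block sizes for each eigenvalue:
  λ = -5: with am = 4 and gm = 2, the partition is not yet determined (e.g. several partitions of 4 into 2 parts exist). Let N = A − (-5)·I. Computing rank(N^1) = 2, rank(N^2) = 1, rank(N^3) = 0; the number of blocks of size ≥ j is rank(N^{j−1}) − rank(N^j), giving [2, 1, 1]. So we have 1 block(s) of size 3, 1 block(s) of size 1 → block sizes [3, 1]

Assembling the blocks gives a Jordan form
J =
  [-5,  1,  0,  0]
  [ 0, -5,  1,  0]
  [ 0,  0, -5,  0]
  [ 0,  0,  0, -5]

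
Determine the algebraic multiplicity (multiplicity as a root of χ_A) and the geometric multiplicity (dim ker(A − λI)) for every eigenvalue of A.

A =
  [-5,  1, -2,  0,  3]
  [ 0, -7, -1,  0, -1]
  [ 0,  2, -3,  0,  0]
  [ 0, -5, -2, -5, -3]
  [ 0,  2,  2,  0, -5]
λ = -5: alg = 5, geom = 3

Step 1 — factor the characteristic polynomial to read off the algebraic multiplicities:
  χ_A(x) = (x + 5)^5

Step 2 — compute geometric multiplicities via the rank-nullity identity g(λ) = n − rank(A − λI):
  rank(A − (-5)·I) = 2, so dim ker(A − (-5)·I) = n − 2 = 3

Summary:
  λ = -5: algebraic multiplicity = 5, geometric multiplicity = 3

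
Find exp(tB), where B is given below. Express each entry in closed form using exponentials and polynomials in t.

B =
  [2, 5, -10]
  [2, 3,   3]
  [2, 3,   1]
e^{tB} =
  [-5*t^2*exp(2*t) + exp(2*t), -25*t^2*exp(2*t)/2 + 5*t*exp(2*t), 25*t^2*exp(2*t)/2 - 10*t*exp(2*t)]
  [4*t^2*exp(2*t) + 2*t*exp(2*t), 10*t^2*exp(2*t) + t*exp(2*t) + exp(2*t), -10*t^2*exp(2*t) + 3*t*exp(2*t)]
  [2*t^2*exp(2*t) + 2*t*exp(2*t), 5*t^2*exp(2*t) + 3*t*exp(2*t), -5*t^2*exp(2*t) - t*exp(2*t) + exp(2*t)]

Strategy: write B = P · J · P⁻¹ where J is a Jordan canonical form, so e^{tB} = P · e^{tJ} · P⁻¹, and e^{tJ} can be computed block-by-block.

B has Jordan form
J =
  [2, 1, 0]
  [0, 2, 1]
  [0, 0, 2]
(up to reordering of blocks).

Per-block formulas:
  For a 3×3 Jordan block J_3(2): exp(t · J_3(2)) = e^(2t)·(I + t·N + (t^2/2)·N^2), where N is the 3×3 nilpotent shift.

After assembling e^{tJ} and conjugating by P, we get:

e^{tB} =
  [-5*t^2*exp(2*t) + exp(2*t), -25*t^2*exp(2*t)/2 + 5*t*exp(2*t), 25*t^2*exp(2*t)/2 - 10*t*exp(2*t)]
  [4*t^2*exp(2*t) + 2*t*exp(2*t), 10*t^2*exp(2*t) + t*exp(2*t) + exp(2*t), -10*t^2*exp(2*t) + 3*t*exp(2*t)]
  [2*t^2*exp(2*t) + 2*t*exp(2*t), 5*t^2*exp(2*t) + 3*t*exp(2*t), -5*t^2*exp(2*t) - t*exp(2*t) + exp(2*t)]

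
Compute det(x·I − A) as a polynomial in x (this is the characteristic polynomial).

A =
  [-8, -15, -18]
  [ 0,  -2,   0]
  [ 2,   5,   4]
x^3 + 6*x^2 + 12*x + 8

Expanding det(x·I − A) (e.g. by cofactor expansion or by noting that A is similar to its Jordan form J, which has the same characteristic polynomial as A) gives
  χ_A(x) = x^3 + 6*x^2 + 12*x + 8
which factors as (x + 2)^3. The eigenvalues (with algebraic multiplicities) are λ = -2 with multiplicity 3.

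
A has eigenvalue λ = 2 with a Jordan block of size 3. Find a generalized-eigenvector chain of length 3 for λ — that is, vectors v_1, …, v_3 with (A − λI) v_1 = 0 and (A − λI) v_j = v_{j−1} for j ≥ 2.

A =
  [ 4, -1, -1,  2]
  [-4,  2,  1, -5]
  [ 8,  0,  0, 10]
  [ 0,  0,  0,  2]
A Jordan chain for λ = 2 of length 3:
v_1 = (-2, 4, -8, 0)ᵀ
v_2 = (-1, 0, 0, 0)ᵀ
v_3 = (0, 1, 0, 0)ᵀ

Let N = A − (2)·I. We want v_3 with N^3 v_3 = 0 but N^2 v_3 ≠ 0; then v_{j-1} := N · v_j for j = 3, …, 2.

Pick v_3 = (0, 1, 0, 0)ᵀ.
Then v_2 = N · v_3 = (-1, 0, 0, 0)ᵀ.
Then v_1 = N · v_2 = (-2, 4, -8, 0)ᵀ.

Sanity check: (A − (2)·I) v_1 = (0, 0, 0, 0)ᵀ = 0. ✓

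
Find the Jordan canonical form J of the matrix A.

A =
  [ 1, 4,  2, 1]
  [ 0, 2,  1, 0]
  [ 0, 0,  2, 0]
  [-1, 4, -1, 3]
J_3(2) ⊕ J_1(2)

The characteristic polynomial is
  det(x·I − A) = x^4 - 8*x^3 + 24*x^2 - 32*x + 16 = (x - 2)^4

Eigenvalues and multiplicities (the geometric multiplicity of λ is n − rank(A − λI), which equals the number of Jordan blocks for λ):
  λ = 2: algebraic multiplicity = 4, geometric multiplicity = 2

Determining the block sizes for each eigenvalue:
  λ = 2: with am = 4 and gm = 2, the partition is not yet determined (e.g. several partitions of 4 into 2 parts exist). Let N = A − (2)·I. Computing rank(N^1) = 2, rank(N^2) = 1, rank(N^3) = 0; the number of blocks of size ≥ j is rank(N^{j−1}) − rank(N^j), giving [2, 1, 1]. So we have 1 block(s) of size 3, 1 block(s) of size 1 → block sizes [3, 1]

Assembling the blocks gives a Jordan form
J =
  [2, 1, 0, 0]
  [0, 2, 1, 0]
  [0, 0, 2, 0]
  [0, 0, 0, 2]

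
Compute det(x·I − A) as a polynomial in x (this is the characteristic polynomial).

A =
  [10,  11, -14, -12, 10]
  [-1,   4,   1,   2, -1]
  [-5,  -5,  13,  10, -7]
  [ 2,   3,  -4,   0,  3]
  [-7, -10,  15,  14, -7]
x^5 - 20*x^4 + 160*x^3 - 640*x^2 + 1280*x - 1024

Expanding det(x·I − A) (e.g. by cofactor expansion or by noting that A is similar to its Jordan form J, which has the same characteristic polynomial as A) gives
  χ_A(x) = x^5 - 20*x^4 + 160*x^3 - 640*x^2 + 1280*x - 1024
which factors as (x - 4)^5. The eigenvalues (with algebraic multiplicities) are λ = 4 with multiplicity 5.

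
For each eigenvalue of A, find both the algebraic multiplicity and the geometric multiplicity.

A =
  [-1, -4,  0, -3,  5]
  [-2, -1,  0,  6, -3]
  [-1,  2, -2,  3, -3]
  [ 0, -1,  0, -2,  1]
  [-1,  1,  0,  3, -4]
λ = -2: alg = 5, geom = 3

Step 1 — factor the characteristic polynomial to read off the algebraic multiplicities:
  χ_A(x) = (x + 2)^5

Step 2 — compute geometric multiplicities via the rank-nullity identity g(λ) = n − rank(A − λI):
  rank(A − (-2)·I) = 2, so dim ker(A − (-2)·I) = n − 2 = 3

Summary:
  λ = -2: algebraic multiplicity = 5, geometric multiplicity = 3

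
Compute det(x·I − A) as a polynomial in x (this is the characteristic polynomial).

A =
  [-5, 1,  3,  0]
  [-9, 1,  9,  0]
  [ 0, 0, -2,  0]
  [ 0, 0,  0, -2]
x^4 + 8*x^3 + 24*x^2 + 32*x + 16

Expanding det(x·I − A) (e.g. by cofactor expansion or by noting that A is similar to its Jordan form J, which has the same characteristic polynomial as A) gives
  χ_A(x) = x^4 + 8*x^3 + 24*x^2 + 32*x + 16
which factors as (x + 2)^4. The eigenvalues (with algebraic multiplicities) are λ = -2 with multiplicity 4.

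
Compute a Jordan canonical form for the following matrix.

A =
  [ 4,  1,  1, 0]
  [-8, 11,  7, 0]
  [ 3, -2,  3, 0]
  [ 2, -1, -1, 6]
J_3(6) ⊕ J_1(6)

The characteristic polynomial is
  det(x·I − A) = x^4 - 24*x^3 + 216*x^2 - 864*x + 1296 = (x - 6)^4

Eigenvalues and multiplicities (the geometric multiplicity of λ is n − rank(A − λI), which equals the number of Jordan blocks for λ):
  λ = 6: algebraic multiplicity = 4, geometric multiplicity = 2

Determining the block sizes for each eigenvalue:
  λ = 6: with am = 4 and gm = 2, the partition is not yet determined (e.g. several partitions of 4 into 2 parts exist). Let N = A − (6)·I. Computing rank(N^1) = 2, rank(N^2) = 1, rank(N^3) = 0; the number of blocks of size ≥ j is rank(N^{j−1}) − rank(N^j), giving [2, 1, 1]. So we have 1 block(s) of size 3, 1 block(s) of size 1 → block sizes [3, 1]

Assembling the blocks gives a Jordan form
J =
  [6, 1, 0, 0]
  [0, 6, 1, 0]
  [0, 0, 6, 0]
  [0, 0, 0, 6]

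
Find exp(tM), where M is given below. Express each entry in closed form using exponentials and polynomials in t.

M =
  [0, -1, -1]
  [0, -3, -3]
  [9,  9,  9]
e^{tM} =
  [-3*t*exp(3*t) + exp(3*t), -t*exp(3*t), -t*exp(3*t)]
  [-9*t*exp(3*t) + 3*exp(3*t) - 3, -3*t*exp(3*t) + 1, -3*t*exp(3*t)]
  [18*t*exp(3*t) - 3*exp(3*t) + 3, 6*t*exp(3*t) + exp(3*t) - 1, 6*t*exp(3*t) + exp(3*t)]

Strategy: write M = P · J · P⁻¹ where J is a Jordan canonical form, so e^{tM} = P · e^{tJ} · P⁻¹, and e^{tJ} can be computed block-by-block.

M has Jordan form
J =
  [0, 0, 0]
  [0, 3, 1]
  [0, 0, 3]
(up to reordering of blocks).

Per-block formulas:
  For a 1×1 block at λ = 0: exp(t · [0]) = [e^(0t)].
  For a 2×2 Jordan block J_2(3): exp(t · J_2(3)) = e^(3t)·(I + t·N), where N is the 2×2 nilpotent shift.

After assembling e^{tJ} and conjugating by P, we get:

e^{tM} =
  [-3*t*exp(3*t) + exp(3*t), -t*exp(3*t), -t*exp(3*t)]
  [-9*t*exp(3*t) + 3*exp(3*t) - 3, -3*t*exp(3*t) + 1, -3*t*exp(3*t)]
  [18*t*exp(3*t) - 3*exp(3*t) + 3, 6*t*exp(3*t) + exp(3*t) - 1, 6*t*exp(3*t) + exp(3*t)]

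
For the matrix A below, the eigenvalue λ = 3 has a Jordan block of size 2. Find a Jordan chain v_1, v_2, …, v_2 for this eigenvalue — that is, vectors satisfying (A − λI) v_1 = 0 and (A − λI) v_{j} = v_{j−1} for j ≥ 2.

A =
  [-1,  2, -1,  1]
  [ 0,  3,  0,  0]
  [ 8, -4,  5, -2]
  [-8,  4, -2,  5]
A Jordan chain for λ = 3 of length 2:
v_1 = (-4, 0, 8, -8)ᵀ
v_2 = (1, 0, 0, 0)ᵀ

Let N = A − (3)·I. We want v_2 with N^2 v_2 = 0 but N^1 v_2 ≠ 0; then v_{j-1} := N · v_j for j = 2, …, 2.

Pick v_2 = (1, 0, 0, 0)ᵀ.
Then v_1 = N · v_2 = (-4, 0, 8, -8)ᵀ.

Sanity check: (A − (3)·I) v_1 = (0, 0, 0, 0)ᵀ = 0. ✓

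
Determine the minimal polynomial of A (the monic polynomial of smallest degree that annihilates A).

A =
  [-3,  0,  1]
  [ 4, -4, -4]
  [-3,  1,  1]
x^3 + 6*x^2 + 12*x + 8

The characteristic polynomial is χ_A(x) = (x + 2)^3, so the eigenvalues are known. The minimal polynomial is
  m_A(x) = Π_λ (x − λ)^{k_λ}
where k_λ is the size of the *largest* Jordan block for λ (equivalently, the smallest k with (A − λI)^k v = 0 for every generalised eigenvector v of λ).

  λ = -2: largest Jordan block has size 3, contributing (x + 2)^3

So m_A(x) = (x + 2)^3 = x^3 + 6*x^2 + 12*x + 8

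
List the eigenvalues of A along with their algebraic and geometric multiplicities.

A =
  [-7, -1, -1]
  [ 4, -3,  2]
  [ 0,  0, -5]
λ = -5: alg = 3, geom = 2

Step 1 — factor the characteristic polynomial to read off the algebraic multiplicities:
  χ_A(x) = (x + 5)^3

Step 2 — compute geometric multiplicities via the rank-nullity identity g(λ) = n − rank(A − λI):
  rank(A − (-5)·I) = 1, so dim ker(A − (-5)·I) = n − 1 = 2

Summary:
  λ = -5: algebraic multiplicity = 3, geometric multiplicity = 2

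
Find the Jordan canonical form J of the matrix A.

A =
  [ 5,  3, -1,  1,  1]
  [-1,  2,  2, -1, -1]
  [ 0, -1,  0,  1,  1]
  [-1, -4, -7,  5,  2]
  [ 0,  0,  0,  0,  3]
J_2(3) ⊕ J_2(3) ⊕ J_1(3)

The characteristic polynomial is
  det(x·I − A) = x^5 - 15*x^4 + 90*x^3 - 270*x^2 + 405*x - 243 = (x - 3)^5

Eigenvalues and multiplicities (the geometric multiplicity of λ is n − rank(A − λI), which equals the number of Jordan blocks for λ):
  λ = 3: algebraic multiplicity = 5, geometric multiplicity = 3

Determining the block sizes for each eigenvalue:
  λ = 3: with am = 5 and gm = 3, the partition is not yet determined (e.g. several partitions of 5 into 3 parts exist). Let N = A − (3)·I. Computing rank(N^1) = 2, rank(N^2) = 0; the number of blocks of size ≥ j is rank(N^{j−1}) − rank(N^j), giving [3, 2]. So we have 2 block(s) of size 2, 1 block(s) of size 1 → block sizes [2, 2, 1]

Assembling the blocks gives a Jordan form
J =
  [3, 1, 0, 0, 0]
  [0, 3, 0, 0, 0]
  [0, 0, 3, 1, 0]
  [0, 0, 0, 3, 0]
  [0, 0, 0, 0, 3]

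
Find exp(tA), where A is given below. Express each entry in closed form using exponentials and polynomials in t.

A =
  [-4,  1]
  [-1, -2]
e^{tA} =
  [-t*exp(-3*t) + exp(-3*t), t*exp(-3*t)]
  [-t*exp(-3*t), t*exp(-3*t) + exp(-3*t)]

Strategy: write A = P · J · P⁻¹ where J is a Jordan canonical form, so e^{tA} = P · e^{tJ} · P⁻¹, and e^{tJ} can be computed block-by-block.

A has Jordan form
J =
  [-3,  1]
  [ 0, -3]
(up to reordering of blocks).

Per-block formulas:
  For a 2×2 Jordan block J_2(-3): exp(t · J_2(-3)) = e^(-3t)·(I + t·N), where N is the 2×2 nilpotent shift.

After assembling e^{tJ} and conjugating by P, we get:

e^{tA} =
  [-t*exp(-3*t) + exp(-3*t), t*exp(-3*t)]
  [-t*exp(-3*t), t*exp(-3*t) + exp(-3*t)]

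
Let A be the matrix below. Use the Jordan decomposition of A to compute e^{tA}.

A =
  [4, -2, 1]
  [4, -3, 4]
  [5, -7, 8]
e^{tA} =
  [-t^2*exp(3*t) + t*exp(3*t) + exp(3*t), 3*t^2*exp(3*t)/2 - 2*t*exp(3*t), -t^2*exp(3*t) + t*exp(3*t)]
  [4*t*exp(3*t), -6*t*exp(3*t) + exp(3*t), 4*t*exp(3*t)]
  [t^2*exp(3*t) + 5*t*exp(3*t), -3*t^2*exp(3*t)/2 - 7*t*exp(3*t), t^2*exp(3*t) + 5*t*exp(3*t) + exp(3*t)]

Strategy: write A = P · J · P⁻¹ where J is a Jordan canonical form, so e^{tA} = P · e^{tJ} · P⁻¹, and e^{tJ} can be computed block-by-block.

A has Jordan form
J =
  [3, 1, 0]
  [0, 3, 1]
  [0, 0, 3]
(up to reordering of blocks).

Per-block formulas:
  For a 3×3 Jordan block J_3(3): exp(t · J_3(3)) = e^(3t)·(I + t·N + (t^2/2)·N^2), where N is the 3×3 nilpotent shift.

After assembling e^{tJ} and conjugating by P, we get:

e^{tA} =
  [-t^2*exp(3*t) + t*exp(3*t) + exp(3*t), 3*t^2*exp(3*t)/2 - 2*t*exp(3*t), -t^2*exp(3*t) + t*exp(3*t)]
  [4*t*exp(3*t), -6*t*exp(3*t) + exp(3*t), 4*t*exp(3*t)]
  [t^2*exp(3*t) + 5*t*exp(3*t), -3*t^2*exp(3*t)/2 - 7*t*exp(3*t), t^2*exp(3*t) + 5*t*exp(3*t) + exp(3*t)]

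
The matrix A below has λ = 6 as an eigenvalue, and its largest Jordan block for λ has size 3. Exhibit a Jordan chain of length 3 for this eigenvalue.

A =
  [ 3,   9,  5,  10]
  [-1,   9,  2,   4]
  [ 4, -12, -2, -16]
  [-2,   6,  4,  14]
A Jordan chain for λ = 6 of length 3:
v_1 = (3, 1, -4, 2)ᵀ
v_2 = (5, 2, -8, 4)ᵀ
v_3 = (0, 0, 1, 0)ᵀ

Let N = A − (6)·I. We want v_3 with N^3 v_3 = 0 but N^2 v_3 ≠ 0; then v_{j-1} := N · v_j for j = 3, …, 2.

Pick v_3 = (0, 0, 1, 0)ᵀ.
Then v_2 = N · v_3 = (5, 2, -8, 4)ᵀ.
Then v_1 = N · v_2 = (3, 1, -4, 2)ᵀ.

Sanity check: (A − (6)·I) v_1 = (0, 0, 0, 0)ᵀ = 0. ✓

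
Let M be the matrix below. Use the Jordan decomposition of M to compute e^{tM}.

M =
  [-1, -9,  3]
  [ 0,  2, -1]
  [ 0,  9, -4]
e^{tM} =
  [exp(-t), -9*t*exp(-t), 3*t*exp(-t)]
  [0, 3*t*exp(-t) + exp(-t), -t*exp(-t)]
  [0, 9*t*exp(-t), -3*t*exp(-t) + exp(-t)]

Strategy: write M = P · J · P⁻¹ where J is a Jordan canonical form, so e^{tM} = P · e^{tJ} · P⁻¹, and e^{tJ} can be computed block-by-block.

M has Jordan form
J =
  [-1,  1,  0]
  [ 0, -1,  0]
  [ 0,  0, -1]
(up to reordering of blocks).

Per-block formulas:
  For a 1×1 block at λ = -1: exp(t · [-1]) = [e^(-1t)].
  For a 2×2 Jordan block J_2(-1): exp(t · J_2(-1)) = e^(-1t)·(I + t·N), where N is the 2×2 nilpotent shift.

After assembling e^{tJ} and conjugating by P, we get:

e^{tM} =
  [exp(-t), -9*t*exp(-t), 3*t*exp(-t)]
  [0, 3*t*exp(-t) + exp(-t), -t*exp(-t)]
  [0, 9*t*exp(-t), -3*t*exp(-t) + exp(-t)]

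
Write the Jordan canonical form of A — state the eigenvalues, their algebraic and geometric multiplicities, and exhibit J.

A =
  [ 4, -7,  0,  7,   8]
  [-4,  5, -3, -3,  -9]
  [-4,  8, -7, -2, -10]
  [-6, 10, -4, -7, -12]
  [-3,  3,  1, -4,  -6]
J_3(-3) ⊕ J_1(-1) ⊕ J_1(-1)

The characteristic polynomial is
  det(x·I − A) = x^5 + 11*x^4 + 46*x^3 + 90*x^2 + 81*x + 27 = (x + 1)^2*(x + 3)^3

Eigenvalues and multiplicities (the geometric multiplicity of λ is n − rank(A − λI), which equals the number of Jordan blocks for λ):
  λ = -3: algebraic multiplicity = 3, geometric multiplicity = 1
  λ = -1: algebraic multiplicity = 2, geometric multiplicity = 2

Determining the block sizes for each eigenvalue:
  λ = -3: one block (gm = 1), so the single block has size am = 3 → block sizes [3]
  λ = -1: gm = am = 2, so every block has size 1 → block sizes [1, 1]

Assembling the blocks gives a Jordan form
J =
  [-3,  1,  0,  0,  0]
  [ 0, -3,  1,  0,  0]
  [ 0,  0, -3,  0,  0]
  [ 0,  0,  0, -1,  0]
  [ 0,  0,  0,  0, -1]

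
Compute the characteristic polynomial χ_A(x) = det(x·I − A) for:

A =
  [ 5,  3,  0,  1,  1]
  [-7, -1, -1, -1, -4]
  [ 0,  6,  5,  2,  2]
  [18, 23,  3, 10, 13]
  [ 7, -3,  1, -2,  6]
x^5 - 25*x^4 + 250*x^3 - 1250*x^2 + 3125*x - 3125

Expanding det(x·I − A) (e.g. by cofactor expansion or by noting that A is similar to its Jordan form J, which has the same characteristic polynomial as A) gives
  χ_A(x) = x^5 - 25*x^4 + 250*x^3 - 1250*x^2 + 3125*x - 3125
which factors as (x - 5)^5. The eigenvalues (with algebraic multiplicities) are λ = 5 with multiplicity 5.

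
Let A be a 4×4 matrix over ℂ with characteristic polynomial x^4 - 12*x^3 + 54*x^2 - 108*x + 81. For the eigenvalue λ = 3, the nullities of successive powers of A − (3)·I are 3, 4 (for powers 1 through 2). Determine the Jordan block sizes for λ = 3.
Block sizes for λ = 3: [2, 1, 1]

From the dimensions of kernels of powers, the number of Jordan blocks of size at least j is d_j − d_{j−1} where d_j = dim ker(N^j) (with d_0 = 0). Computing the differences gives [3, 1].
The number of blocks of size exactly k is (#blocks of size ≥ k) − (#blocks of size ≥ k + 1), so the partition is: 2 block(s) of size 1, 1 block(s) of size 2.
In nonincreasing order the block sizes are [2, 1, 1].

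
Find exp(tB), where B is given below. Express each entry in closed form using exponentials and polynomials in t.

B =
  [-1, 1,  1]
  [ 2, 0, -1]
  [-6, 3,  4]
e^{tB} =
  [-2*t*exp(t) + exp(t), t*exp(t), t*exp(t)]
  [2*t*exp(t), -t*exp(t) + exp(t), -t*exp(t)]
  [-6*t*exp(t), 3*t*exp(t), 3*t*exp(t) + exp(t)]

Strategy: write B = P · J · P⁻¹ where J is a Jordan canonical form, so e^{tB} = P · e^{tJ} · P⁻¹, and e^{tJ} can be computed block-by-block.

B has Jordan form
J =
  [1, 1, 0]
  [0, 1, 0]
  [0, 0, 1]
(up to reordering of blocks).

Per-block formulas:
  For a 1×1 block at λ = 1: exp(t · [1]) = [e^(1t)].
  For a 2×2 Jordan block J_2(1): exp(t · J_2(1)) = e^(1t)·(I + t·N), where N is the 2×2 nilpotent shift.

After assembling e^{tJ} and conjugating by P, we get:

e^{tB} =
  [-2*t*exp(t) + exp(t), t*exp(t), t*exp(t)]
  [2*t*exp(t), -t*exp(t) + exp(t), -t*exp(t)]
  [-6*t*exp(t), 3*t*exp(t), 3*t*exp(t) + exp(t)]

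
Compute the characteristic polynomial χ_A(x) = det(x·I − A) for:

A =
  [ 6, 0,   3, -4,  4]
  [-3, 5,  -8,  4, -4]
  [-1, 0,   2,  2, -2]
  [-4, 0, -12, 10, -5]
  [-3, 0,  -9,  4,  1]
x^5 - 24*x^4 + 230*x^3 - 1100*x^2 + 2625*x - 2500

Expanding det(x·I − A) (e.g. by cofactor expansion or by noting that A is similar to its Jordan form J, which has the same characteristic polynomial as A) gives
  χ_A(x) = x^5 - 24*x^4 + 230*x^3 - 1100*x^2 + 2625*x - 2500
which factors as (x - 5)^4*(x - 4). The eigenvalues (with algebraic multiplicities) are λ = 4 with multiplicity 1, λ = 5 with multiplicity 4.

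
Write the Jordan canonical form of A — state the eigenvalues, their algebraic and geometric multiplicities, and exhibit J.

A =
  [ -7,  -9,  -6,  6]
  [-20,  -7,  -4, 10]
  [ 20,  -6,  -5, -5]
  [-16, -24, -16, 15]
J_2(-1) ⊕ J_2(-1)

The characteristic polynomial is
  det(x·I − A) = x^4 + 4*x^3 + 6*x^2 + 4*x + 1 = (x + 1)^4

Eigenvalues and multiplicities (the geometric multiplicity of λ is n − rank(A − λI), which equals the number of Jordan blocks for λ):
  λ = -1: algebraic multiplicity = 4, geometric multiplicity = 2

Determining the block sizes for each eigenvalue:
  λ = -1: with am = 4 and gm = 2, the partition is not yet determined (e.g. several partitions of 4 into 2 parts exist). Let N = A − (-1)·I. Computing rank(N^1) = 2, rank(N^2) = 0; the number of blocks of size ≥ j is rank(N^{j−1}) − rank(N^j), giving [2, 2]. So we have 2 block(s) of size 2 → block sizes [2, 2]

Assembling the blocks gives a Jordan form
J =
  [-1,  1,  0,  0]
  [ 0, -1,  0,  0]
  [ 0,  0, -1,  1]
  [ 0,  0,  0, -1]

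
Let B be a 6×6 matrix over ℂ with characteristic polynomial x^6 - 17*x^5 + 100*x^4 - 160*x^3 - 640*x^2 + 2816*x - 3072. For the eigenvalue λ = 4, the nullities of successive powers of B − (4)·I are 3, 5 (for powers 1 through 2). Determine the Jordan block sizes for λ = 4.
Block sizes for λ = 4: [2, 2, 1]

From the dimensions of kernels of powers, the number of Jordan blocks of size at least j is d_j − d_{j−1} where d_j = dim ker(N^j) (with d_0 = 0). Computing the differences gives [3, 2].
The number of blocks of size exactly k is (#blocks of size ≥ k) − (#blocks of size ≥ k + 1), so the partition is: 1 block(s) of size 1, 2 block(s) of size 2.
In nonincreasing order the block sizes are [2, 2, 1].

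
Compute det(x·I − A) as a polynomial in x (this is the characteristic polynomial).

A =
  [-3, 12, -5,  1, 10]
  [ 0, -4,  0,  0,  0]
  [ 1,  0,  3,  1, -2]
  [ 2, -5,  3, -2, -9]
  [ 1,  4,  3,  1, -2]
x^5 + 8*x^4 + 16*x^3

Expanding det(x·I − A) (e.g. by cofactor expansion or by noting that A is similar to its Jordan form J, which has the same characteristic polynomial as A) gives
  χ_A(x) = x^5 + 8*x^4 + 16*x^3
which factors as x^3*(x + 4)^2. The eigenvalues (with algebraic multiplicities) are λ = -4 with multiplicity 2, λ = 0 with multiplicity 3.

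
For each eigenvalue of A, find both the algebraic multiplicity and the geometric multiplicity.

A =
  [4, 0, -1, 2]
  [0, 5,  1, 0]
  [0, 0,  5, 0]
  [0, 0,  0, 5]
λ = 4: alg = 1, geom = 1; λ = 5: alg = 3, geom = 2

Step 1 — factor the characteristic polynomial to read off the algebraic multiplicities:
  χ_A(x) = (x - 5)^3*(x - 4)

Step 2 — compute geometric multiplicities via the rank-nullity identity g(λ) = n − rank(A − λI):
  rank(A − (4)·I) = 3, so dim ker(A − (4)·I) = n − 3 = 1
  rank(A − (5)·I) = 2, so dim ker(A − (5)·I) = n − 2 = 2

Summary:
  λ = 4: algebraic multiplicity = 1, geometric multiplicity = 1
  λ = 5: algebraic multiplicity = 3, geometric multiplicity = 2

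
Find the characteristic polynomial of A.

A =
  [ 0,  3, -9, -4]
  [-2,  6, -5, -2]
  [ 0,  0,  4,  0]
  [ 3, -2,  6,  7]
x^4 - 17*x^3 + 108*x^2 - 304*x + 320

Expanding det(x·I − A) (e.g. by cofactor expansion or by noting that A is similar to its Jordan form J, which has the same characteristic polynomial as A) gives
  χ_A(x) = x^4 - 17*x^3 + 108*x^2 - 304*x + 320
which factors as (x - 5)*(x - 4)^3. The eigenvalues (with algebraic multiplicities) are λ = 4 with multiplicity 3, λ = 5 with multiplicity 1.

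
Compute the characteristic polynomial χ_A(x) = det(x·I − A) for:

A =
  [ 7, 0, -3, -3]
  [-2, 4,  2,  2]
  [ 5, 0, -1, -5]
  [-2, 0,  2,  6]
x^4 - 16*x^3 + 96*x^2 - 256*x + 256

Expanding det(x·I − A) (e.g. by cofactor expansion or by noting that A is similar to its Jordan form J, which has the same characteristic polynomial as A) gives
  χ_A(x) = x^4 - 16*x^3 + 96*x^2 - 256*x + 256
which factors as (x - 4)^4. The eigenvalues (with algebraic multiplicities) are λ = 4 with multiplicity 4.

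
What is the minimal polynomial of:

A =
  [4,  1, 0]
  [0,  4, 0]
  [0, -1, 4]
x^2 - 8*x + 16

The characteristic polynomial is χ_A(x) = (x - 4)^3, so the eigenvalues are known. The minimal polynomial is
  m_A(x) = Π_λ (x − λ)^{k_λ}
where k_λ is the size of the *largest* Jordan block for λ (equivalently, the smallest k with (A − λI)^k v = 0 for every generalised eigenvector v of λ).

  λ = 4: largest Jordan block has size 2, contributing (x − 4)^2

So m_A(x) = (x - 4)^2 = x^2 - 8*x + 16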